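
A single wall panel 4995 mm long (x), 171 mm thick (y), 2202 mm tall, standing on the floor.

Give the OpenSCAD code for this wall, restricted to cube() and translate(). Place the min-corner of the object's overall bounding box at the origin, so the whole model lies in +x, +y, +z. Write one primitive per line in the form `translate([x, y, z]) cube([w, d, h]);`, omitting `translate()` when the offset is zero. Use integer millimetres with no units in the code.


cube([4995, 171, 2202]);


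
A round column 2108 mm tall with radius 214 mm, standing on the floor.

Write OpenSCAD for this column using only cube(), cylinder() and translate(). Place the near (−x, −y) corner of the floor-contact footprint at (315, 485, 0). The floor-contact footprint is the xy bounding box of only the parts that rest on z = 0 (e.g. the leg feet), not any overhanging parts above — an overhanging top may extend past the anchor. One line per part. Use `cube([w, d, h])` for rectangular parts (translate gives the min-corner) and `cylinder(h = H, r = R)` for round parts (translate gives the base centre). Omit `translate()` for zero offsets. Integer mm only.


translate([529, 699, 0]) cylinder(h = 2108, r = 214);


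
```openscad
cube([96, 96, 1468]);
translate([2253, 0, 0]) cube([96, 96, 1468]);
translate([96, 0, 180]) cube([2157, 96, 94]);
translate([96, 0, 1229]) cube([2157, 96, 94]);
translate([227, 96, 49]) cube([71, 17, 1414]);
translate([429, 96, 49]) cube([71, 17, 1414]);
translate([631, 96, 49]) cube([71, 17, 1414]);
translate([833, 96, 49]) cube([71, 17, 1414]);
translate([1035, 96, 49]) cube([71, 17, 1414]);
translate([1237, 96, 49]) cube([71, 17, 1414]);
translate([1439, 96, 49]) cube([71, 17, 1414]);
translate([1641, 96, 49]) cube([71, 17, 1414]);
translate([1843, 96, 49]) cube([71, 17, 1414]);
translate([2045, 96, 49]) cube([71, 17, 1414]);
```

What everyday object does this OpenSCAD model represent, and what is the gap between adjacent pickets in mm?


A fence section. The picket gap is 131 mm.

Two posts, two rails, 10 pickets — a fence section. Span 2157 mm holds 10 pickets of 71 mm with 11 equal gaps: ⌊(2157 − 10·71) / 11⌋ = 131 mm.


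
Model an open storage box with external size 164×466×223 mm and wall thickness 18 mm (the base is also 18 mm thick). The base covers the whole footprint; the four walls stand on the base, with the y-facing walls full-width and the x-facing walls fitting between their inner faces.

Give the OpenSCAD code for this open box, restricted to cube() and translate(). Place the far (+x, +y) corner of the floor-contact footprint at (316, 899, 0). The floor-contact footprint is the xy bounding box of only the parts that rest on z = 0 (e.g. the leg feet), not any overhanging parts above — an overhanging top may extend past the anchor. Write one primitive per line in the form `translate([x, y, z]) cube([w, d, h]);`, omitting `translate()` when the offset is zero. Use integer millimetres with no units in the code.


translate([152, 433, 0]) cube([164, 466, 18]);
translate([152, 433, 18]) cube([164, 18, 205]);
translate([152, 881, 18]) cube([164, 18, 205]);
translate([152, 451, 18]) cube([18, 430, 205]);
translate([298, 451, 18]) cube([18, 430, 205]);


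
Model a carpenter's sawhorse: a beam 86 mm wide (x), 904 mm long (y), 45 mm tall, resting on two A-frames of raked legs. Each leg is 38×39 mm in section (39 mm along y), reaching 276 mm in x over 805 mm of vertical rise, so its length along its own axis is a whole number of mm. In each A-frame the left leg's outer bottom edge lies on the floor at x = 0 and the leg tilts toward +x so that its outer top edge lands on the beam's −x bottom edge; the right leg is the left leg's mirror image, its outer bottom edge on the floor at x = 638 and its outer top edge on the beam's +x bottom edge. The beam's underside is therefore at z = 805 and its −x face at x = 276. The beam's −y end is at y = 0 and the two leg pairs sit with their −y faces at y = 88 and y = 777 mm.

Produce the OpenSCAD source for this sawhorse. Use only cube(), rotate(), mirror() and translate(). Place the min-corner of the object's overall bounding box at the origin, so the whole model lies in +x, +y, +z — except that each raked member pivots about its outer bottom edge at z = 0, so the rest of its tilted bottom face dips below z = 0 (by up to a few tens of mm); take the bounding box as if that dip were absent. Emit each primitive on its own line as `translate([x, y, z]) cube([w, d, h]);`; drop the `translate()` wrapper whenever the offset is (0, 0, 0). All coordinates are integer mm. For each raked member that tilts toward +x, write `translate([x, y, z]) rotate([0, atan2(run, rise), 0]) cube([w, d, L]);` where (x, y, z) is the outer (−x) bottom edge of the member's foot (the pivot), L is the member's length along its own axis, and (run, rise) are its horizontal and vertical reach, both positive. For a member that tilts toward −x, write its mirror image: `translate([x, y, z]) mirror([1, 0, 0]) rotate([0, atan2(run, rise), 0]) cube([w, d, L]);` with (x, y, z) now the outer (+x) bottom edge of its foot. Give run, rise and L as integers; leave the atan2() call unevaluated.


// leg length = √(276² + 805²) = 851
// right-leg outer foot x = 2·276 + 86 = 638
// beam min-corner = (276, 0, 805)
translate([276, 0, 805]) cube([86, 904, 45]);
translate([0, 88, 0]) rotate([0, atan2(276, 805), 0]) cube([38, 39, 851]);
translate([638, 88, 0]) mirror([1, 0, 0]) rotate([0, atan2(276, 805), 0]) cube([38, 39, 851]);
translate([0, 777, 0]) rotate([0, atan2(276, 805), 0]) cube([38, 39, 851]);
translate([638, 777, 0]) mirror([1, 0, 0]) rotate([0, atan2(276, 805), 0]) cube([38, 39, 851]);


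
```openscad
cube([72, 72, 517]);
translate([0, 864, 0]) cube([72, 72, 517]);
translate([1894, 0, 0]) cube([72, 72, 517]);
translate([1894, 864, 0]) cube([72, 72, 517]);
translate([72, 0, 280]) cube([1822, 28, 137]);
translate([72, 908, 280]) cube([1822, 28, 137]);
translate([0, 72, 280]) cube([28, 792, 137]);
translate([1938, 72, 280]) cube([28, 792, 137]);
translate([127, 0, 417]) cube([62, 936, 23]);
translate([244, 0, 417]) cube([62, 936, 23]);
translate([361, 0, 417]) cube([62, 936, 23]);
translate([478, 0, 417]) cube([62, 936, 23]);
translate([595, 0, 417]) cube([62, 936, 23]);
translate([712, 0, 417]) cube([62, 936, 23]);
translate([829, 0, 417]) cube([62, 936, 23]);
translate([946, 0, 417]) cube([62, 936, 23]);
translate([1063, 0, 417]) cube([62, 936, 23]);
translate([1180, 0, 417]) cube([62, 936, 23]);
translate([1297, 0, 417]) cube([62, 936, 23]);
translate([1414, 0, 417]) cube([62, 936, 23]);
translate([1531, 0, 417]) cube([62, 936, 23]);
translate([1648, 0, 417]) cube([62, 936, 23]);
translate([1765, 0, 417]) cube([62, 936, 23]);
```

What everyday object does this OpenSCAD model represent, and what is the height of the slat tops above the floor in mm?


A bed frame. The slat-top height is 440 mm.

Four posts, four rails, and a row of slats — a bed frame. Slats sit on the rails at z = 280 + 137 = 417; with slat thickness 23, the top is 440 mm.


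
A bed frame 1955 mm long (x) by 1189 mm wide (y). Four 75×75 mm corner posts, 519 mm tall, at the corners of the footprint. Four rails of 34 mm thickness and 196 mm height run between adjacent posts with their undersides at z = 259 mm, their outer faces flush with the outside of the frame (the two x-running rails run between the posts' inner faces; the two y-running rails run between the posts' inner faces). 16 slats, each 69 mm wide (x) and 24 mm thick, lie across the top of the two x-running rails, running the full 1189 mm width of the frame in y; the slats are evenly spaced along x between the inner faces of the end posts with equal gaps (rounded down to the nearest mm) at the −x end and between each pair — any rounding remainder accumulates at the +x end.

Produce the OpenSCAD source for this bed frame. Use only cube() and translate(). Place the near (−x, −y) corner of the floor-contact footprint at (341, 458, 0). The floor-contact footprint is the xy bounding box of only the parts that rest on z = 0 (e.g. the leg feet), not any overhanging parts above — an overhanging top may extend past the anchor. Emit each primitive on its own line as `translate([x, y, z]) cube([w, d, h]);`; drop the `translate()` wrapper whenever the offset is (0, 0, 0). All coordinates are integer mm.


translate([341, 458, 0]) cube([75, 75, 519]);
translate([341, 1572, 0]) cube([75, 75, 519]);
translate([2221, 458, 0]) cube([75, 75, 519]);
translate([2221, 1572, 0]) cube([75, 75, 519]);
translate([416, 458, 259]) cube([1805, 34, 196]);
translate([416, 1613, 259]) cube([1805, 34, 196]);
translate([341, 533, 259]) cube([34, 1039, 196]);
translate([2262, 533, 259]) cube([34, 1039, 196]);
translate([457, 458, 455]) cube([69, 1189, 24]);
translate([567, 458, 455]) cube([69, 1189, 24]);
translate([677, 458, 455]) cube([69, 1189, 24]);
translate([787, 458, 455]) cube([69, 1189, 24]);
translate([897, 458, 455]) cube([69, 1189, 24]);
translate([1007, 458, 455]) cube([69, 1189, 24]);
translate([1117, 458, 455]) cube([69, 1189, 24]);
translate([1227, 458, 455]) cube([69, 1189, 24]);
translate([1337, 458, 455]) cube([69, 1189, 24]);
translate([1447, 458, 455]) cube([69, 1189, 24]);
translate([1557, 458, 455]) cube([69, 1189, 24]);
translate([1667, 458, 455]) cube([69, 1189, 24]);
translate([1777, 458, 455]) cube([69, 1189, 24]);
translate([1887, 458, 455]) cube([69, 1189, 24]);
translate([1997, 458, 455]) cube([69, 1189, 24]);
translate([2107, 458, 455]) cube([69, 1189, 24]);


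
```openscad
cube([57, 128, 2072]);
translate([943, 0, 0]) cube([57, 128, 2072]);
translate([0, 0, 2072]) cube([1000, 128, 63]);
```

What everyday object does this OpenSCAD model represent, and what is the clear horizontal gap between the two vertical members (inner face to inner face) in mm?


A door frame. The clear opening width is 886 mm.

Two 2072 mm tall posts with a header on top — a door frame. The left jamb is 57 mm wide at x = 0; the right jamb starts at x = 943. The clear opening is 943 − 57 = 886 mm.


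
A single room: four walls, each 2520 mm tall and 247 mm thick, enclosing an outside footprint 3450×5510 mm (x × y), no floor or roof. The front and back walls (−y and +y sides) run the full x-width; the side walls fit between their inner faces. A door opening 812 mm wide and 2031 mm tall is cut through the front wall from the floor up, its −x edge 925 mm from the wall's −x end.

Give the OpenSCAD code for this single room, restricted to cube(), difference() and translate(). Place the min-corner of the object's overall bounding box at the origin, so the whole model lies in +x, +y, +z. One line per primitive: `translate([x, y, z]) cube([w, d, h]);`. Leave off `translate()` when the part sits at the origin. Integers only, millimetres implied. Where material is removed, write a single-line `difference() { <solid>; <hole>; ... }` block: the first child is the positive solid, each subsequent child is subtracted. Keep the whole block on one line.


difference() { cube([3450, 247, 2520]); translate([925, 0, 0]) cube([812, 247, 2031]); }
translate([0, 5263, 0]) cube([3450, 247, 2520]);
translate([0, 247, 0]) cube([247, 5016, 2520]);
translate([3203, 247, 0]) cube([247, 5016, 2520]);


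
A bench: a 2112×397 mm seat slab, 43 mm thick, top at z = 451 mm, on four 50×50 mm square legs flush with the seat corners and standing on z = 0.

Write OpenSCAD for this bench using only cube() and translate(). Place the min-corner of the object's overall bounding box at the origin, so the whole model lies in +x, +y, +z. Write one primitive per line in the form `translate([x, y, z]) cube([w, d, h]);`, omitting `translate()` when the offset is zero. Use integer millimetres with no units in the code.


translate([0, 0, 408]) cube([2112, 397, 43]);
cube([50, 50, 408]);
translate([0, 347, 0]) cube([50, 50, 408]);
translate([2062, 0, 0]) cube([50, 50, 408]);
translate([2062, 347, 0]) cube([50, 50, 408]);


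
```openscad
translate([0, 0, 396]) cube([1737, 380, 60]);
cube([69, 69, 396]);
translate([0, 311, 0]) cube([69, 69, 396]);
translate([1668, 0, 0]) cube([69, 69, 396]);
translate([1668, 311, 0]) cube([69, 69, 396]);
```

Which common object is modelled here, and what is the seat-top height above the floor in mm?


A bench. The seat-top height is 456 mm.

A long slab on four corner posts — a bench. The slab sits at z = 396 with thickness 60, so the top is 396 + 60 = 456 mm.


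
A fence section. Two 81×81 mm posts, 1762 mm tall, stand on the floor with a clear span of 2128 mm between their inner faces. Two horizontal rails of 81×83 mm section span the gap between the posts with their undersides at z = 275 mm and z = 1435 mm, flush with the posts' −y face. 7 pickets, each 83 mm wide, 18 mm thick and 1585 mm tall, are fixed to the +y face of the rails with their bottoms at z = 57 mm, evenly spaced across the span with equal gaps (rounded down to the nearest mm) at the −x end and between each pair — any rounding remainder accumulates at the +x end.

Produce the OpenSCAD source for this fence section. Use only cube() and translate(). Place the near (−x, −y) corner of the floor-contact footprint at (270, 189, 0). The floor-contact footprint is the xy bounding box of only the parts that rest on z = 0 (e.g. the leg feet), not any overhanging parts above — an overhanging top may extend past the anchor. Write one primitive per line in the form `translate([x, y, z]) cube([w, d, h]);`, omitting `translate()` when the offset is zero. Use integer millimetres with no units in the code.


translate([270, 189, 0]) cube([81, 81, 1762]);
translate([2479, 189, 0]) cube([81, 81, 1762]);
translate([351, 189, 275]) cube([2128, 81, 83]);
translate([351, 189, 1435]) cube([2128, 81, 83]);
translate([544, 270, 57]) cube([83, 18, 1585]);
translate([820, 270, 57]) cube([83, 18, 1585]);
translate([1096, 270, 57]) cube([83, 18, 1585]);
translate([1372, 270, 57]) cube([83, 18, 1585]);
translate([1648, 270, 57]) cube([83, 18, 1585]);
translate([1924, 270, 57]) cube([83, 18, 1585]);
translate([2200, 270, 57]) cube([83, 18, 1585]);


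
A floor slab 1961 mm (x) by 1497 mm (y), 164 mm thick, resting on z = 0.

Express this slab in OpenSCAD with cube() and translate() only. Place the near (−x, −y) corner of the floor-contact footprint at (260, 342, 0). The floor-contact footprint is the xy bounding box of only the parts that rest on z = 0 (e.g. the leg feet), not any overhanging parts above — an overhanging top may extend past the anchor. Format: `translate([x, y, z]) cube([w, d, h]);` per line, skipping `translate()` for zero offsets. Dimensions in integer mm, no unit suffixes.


translate([260, 342, 0]) cube([1961, 1497, 164]);


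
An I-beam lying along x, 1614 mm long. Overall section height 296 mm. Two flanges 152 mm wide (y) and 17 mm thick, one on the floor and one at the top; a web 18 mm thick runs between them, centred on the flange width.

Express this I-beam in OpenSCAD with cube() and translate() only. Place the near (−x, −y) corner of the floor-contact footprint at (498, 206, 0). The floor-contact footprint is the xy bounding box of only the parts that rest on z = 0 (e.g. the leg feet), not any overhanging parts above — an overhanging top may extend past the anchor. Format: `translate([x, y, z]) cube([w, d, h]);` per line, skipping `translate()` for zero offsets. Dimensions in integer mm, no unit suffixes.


translate([498, 206, 0]) cube([1614, 152, 17]);
translate([498, 273, 17]) cube([1614, 18, 262]);
translate([498, 206, 279]) cube([1614, 152, 17]);


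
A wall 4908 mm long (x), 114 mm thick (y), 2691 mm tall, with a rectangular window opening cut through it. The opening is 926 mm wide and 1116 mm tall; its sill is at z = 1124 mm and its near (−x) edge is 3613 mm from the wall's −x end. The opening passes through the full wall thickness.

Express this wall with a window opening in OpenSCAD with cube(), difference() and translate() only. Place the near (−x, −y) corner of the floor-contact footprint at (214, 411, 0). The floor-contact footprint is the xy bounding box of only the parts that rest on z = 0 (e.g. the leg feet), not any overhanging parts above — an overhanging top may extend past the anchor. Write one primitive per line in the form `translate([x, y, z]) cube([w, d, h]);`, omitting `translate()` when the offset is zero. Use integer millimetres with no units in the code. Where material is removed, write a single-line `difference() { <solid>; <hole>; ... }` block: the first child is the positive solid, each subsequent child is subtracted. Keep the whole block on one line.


difference() { translate([214, 411, 0]) cube([4908, 114, 2691]); translate([3827, 411, 1124]) cube([926, 114, 1116]); }


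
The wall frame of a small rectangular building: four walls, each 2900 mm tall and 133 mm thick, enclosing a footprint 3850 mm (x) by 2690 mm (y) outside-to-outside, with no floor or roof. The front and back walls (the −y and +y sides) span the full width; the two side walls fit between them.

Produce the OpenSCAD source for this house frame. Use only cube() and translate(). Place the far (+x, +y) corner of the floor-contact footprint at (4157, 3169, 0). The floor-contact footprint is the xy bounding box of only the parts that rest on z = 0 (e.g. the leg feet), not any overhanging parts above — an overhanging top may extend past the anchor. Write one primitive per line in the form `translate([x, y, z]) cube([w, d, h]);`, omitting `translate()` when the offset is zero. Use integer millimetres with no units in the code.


translate([307, 479, 0]) cube([3850, 133, 2900]);
translate([307, 3036, 0]) cube([3850, 133, 2900]);
translate([307, 612, 0]) cube([133, 2424, 2900]);
translate([4024, 612, 0]) cube([133, 2424, 2900]);


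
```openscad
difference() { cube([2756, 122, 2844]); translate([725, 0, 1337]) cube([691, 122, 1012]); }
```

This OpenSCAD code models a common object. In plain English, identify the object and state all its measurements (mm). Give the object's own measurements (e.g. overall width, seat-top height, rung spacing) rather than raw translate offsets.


A wall 2756 mm long (x), 122 mm thick (y), 2844 mm tall, with a rectangular window opening cut through it. The opening is 691 mm wide and 1012 mm tall; its sill is at z = 1337 mm and its near (−x) edge is 725 mm from the wall's −x end. The opening passes through the full wall thickness.


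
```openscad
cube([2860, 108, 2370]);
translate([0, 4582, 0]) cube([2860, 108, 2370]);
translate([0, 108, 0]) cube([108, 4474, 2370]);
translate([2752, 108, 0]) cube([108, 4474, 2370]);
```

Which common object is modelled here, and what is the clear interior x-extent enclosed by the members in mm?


A house (or room) frame. The interior width is 2644 mm.

Four 2370 mm walls enclosing a rectangle with no floor or roof — a room or house frame. Outside width is 2860 mm and wall thickness is 108 mm, so the interior width is 2860 − 2 × 108 = 2644 mm.


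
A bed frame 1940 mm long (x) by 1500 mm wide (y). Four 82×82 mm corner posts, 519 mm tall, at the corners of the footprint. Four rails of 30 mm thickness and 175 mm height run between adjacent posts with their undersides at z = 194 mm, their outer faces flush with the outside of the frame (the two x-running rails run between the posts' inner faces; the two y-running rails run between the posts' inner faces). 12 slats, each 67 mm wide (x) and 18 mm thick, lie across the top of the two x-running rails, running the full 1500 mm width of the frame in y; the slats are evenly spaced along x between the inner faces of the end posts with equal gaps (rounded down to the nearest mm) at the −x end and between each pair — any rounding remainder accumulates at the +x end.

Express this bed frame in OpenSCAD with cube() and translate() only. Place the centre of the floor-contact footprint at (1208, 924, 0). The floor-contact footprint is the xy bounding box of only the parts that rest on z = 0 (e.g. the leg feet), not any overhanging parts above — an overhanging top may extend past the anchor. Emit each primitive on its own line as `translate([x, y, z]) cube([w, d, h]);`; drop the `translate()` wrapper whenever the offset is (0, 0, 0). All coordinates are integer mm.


// slat z = rail_z + rail_h = 194 + 175 = 369
// slat gap = ⌊(1776 − 12·67) / 13⌋ = 74
translate([238, 174, 0]) cube([82, 82, 519]);
translate([238, 1592, 0]) cube([82, 82, 519]);
translate([2096, 174, 0]) cube([82, 82, 519]);
translate([2096, 1592, 0]) cube([82, 82, 519]);
translate([320, 174, 194]) cube([1776, 30, 175]);
translate([320, 1644, 194]) cube([1776, 30, 175]);
translate([238, 256, 194]) cube([30, 1336, 175]);
translate([2148, 256, 194]) cube([30, 1336, 175]);
translate([394, 174, 369]) cube([67, 1500, 18]);
translate([535, 174, 369]) cube([67, 1500, 18]);
translate([676, 174, 369]) cube([67, 1500, 18]);
translate([817, 174, 369]) cube([67, 1500, 18]);
translate([958, 174, 369]) cube([67, 1500, 18]);
translate([1099, 174, 369]) cube([67, 1500, 18]);
translate([1240, 174, 369]) cube([67, 1500, 18]);
translate([1381, 174, 369]) cube([67, 1500, 18]);
translate([1522, 174, 369]) cube([67, 1500, 18]);
translate([1663, 174, 369]) cube([67, 1500, 18]);
translate([1804, 174, 369]) cube([67, 1500, 18]);
translate([1945, 174, 369]) cube([67, 1500, 18]);


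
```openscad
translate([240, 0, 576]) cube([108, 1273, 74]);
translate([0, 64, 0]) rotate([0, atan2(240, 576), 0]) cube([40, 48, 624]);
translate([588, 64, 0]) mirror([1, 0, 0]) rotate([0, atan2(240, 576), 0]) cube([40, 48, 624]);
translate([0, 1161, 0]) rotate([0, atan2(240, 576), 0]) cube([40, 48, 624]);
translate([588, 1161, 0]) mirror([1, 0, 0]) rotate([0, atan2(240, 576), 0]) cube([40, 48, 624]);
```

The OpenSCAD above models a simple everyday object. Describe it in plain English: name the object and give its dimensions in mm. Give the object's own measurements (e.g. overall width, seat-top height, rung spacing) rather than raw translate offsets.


A sawhorse. A 108×1273×74 mm beam (x, y, z) sits on two A-frame leg pairs. Each pair is two raked legs of 40×48 mm section (48 mm along y) splaying symmetrically in x. Each leg rises 576 mm vertically over 240 mm of horizontal reach and is 624 mm long along its own axis. Every leg's outer bottom edge rests on the floor and its outer top edge meets a bottom edge of the beam — the left legs (tilting toward +x) meet the beam's −x bottom edge, the right legs (their mirror images, tilting toward −x) meet its +x bottom edge — so the leg tops tuck under the beam, the beam's underside is 576 mm above the floor, and the feet are 588 mm apart outside-to-outside with the beam centred between them. The two leg pairs are set in 64 mm from either end of the beam.


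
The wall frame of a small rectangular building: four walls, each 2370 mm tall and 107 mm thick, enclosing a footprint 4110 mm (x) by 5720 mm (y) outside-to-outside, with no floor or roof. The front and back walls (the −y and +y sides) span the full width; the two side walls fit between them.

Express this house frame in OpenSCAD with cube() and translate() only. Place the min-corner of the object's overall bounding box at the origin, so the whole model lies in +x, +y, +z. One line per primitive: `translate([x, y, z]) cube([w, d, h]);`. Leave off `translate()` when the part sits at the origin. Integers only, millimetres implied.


cube([4110, 107, 2370]);
translate([0, 5613, 0]) cube([4110, 107, 2370]);
translate([0, 107, 0]) cube([107, 5506, 2370]);
translate([4003, 107, 0]) cube([107, 5506, 2370]);


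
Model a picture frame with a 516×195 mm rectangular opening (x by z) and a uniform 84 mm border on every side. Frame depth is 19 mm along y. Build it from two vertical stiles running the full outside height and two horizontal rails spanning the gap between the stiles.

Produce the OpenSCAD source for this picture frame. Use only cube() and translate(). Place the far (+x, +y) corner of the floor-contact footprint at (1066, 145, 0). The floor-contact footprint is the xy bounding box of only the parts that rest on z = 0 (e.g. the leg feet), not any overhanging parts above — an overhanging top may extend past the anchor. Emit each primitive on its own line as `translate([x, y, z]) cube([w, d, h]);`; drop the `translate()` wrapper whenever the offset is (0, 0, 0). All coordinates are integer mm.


translate([382, 126, 0]) cube([84, 19, 363]);
translate([982, 126, 0]) cube([84, 19, 363]);
translate([466, 126, 0]) cube([516, 19, 84]);
translate([466, 126, 279]) cube([516, 19, 84]);


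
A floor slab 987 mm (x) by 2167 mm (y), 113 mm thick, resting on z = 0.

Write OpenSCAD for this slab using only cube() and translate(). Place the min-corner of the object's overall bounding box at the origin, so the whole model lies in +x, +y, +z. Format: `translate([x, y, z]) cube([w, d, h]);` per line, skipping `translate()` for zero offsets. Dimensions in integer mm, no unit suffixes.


cube([987, 2167, 113]);


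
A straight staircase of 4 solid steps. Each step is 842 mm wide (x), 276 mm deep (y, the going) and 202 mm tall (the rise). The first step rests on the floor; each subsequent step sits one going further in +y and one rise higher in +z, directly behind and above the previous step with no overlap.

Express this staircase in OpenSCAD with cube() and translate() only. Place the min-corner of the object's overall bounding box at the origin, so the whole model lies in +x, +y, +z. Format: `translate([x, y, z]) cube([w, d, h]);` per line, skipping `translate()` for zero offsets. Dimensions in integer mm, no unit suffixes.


cube([842, 276, 202]);
translate([0, 276, 202]) cube([842, 276, 202]);
translate([0, 552, 404]) cube([842, 276, 202]);
translate([0, 828, 606]) cube([842, 276, 202]);


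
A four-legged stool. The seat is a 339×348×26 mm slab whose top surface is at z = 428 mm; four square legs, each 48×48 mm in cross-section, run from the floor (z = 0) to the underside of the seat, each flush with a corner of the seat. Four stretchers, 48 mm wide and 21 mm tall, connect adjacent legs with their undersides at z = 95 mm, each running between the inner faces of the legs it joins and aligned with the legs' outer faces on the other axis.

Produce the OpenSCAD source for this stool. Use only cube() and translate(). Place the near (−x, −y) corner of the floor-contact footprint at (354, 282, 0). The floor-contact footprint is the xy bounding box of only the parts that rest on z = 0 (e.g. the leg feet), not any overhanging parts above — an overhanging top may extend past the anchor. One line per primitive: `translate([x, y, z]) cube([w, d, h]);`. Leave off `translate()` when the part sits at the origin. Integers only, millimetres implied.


translate([354, 282, 402]) cube([339, 348, 26]);
translate([354, 282, 0]) cube([48, 48, 402]);
translate([645, 282, 0]) cube([48, 48, 402]);
translate([354, 582, 0]) cube([48, 48, 402]);
translate([645, 582, 0]) cube([48, 48, 402]);
translate([402, 282, 95]) cube([243, 48, 21]);
translate([402, 582, 95]) cube([243, 48, 21]);
translate([354, 330, 95]) cube([48, 252, 21]);
translate([645, 330, 95]) cube([48, 252, 21]);


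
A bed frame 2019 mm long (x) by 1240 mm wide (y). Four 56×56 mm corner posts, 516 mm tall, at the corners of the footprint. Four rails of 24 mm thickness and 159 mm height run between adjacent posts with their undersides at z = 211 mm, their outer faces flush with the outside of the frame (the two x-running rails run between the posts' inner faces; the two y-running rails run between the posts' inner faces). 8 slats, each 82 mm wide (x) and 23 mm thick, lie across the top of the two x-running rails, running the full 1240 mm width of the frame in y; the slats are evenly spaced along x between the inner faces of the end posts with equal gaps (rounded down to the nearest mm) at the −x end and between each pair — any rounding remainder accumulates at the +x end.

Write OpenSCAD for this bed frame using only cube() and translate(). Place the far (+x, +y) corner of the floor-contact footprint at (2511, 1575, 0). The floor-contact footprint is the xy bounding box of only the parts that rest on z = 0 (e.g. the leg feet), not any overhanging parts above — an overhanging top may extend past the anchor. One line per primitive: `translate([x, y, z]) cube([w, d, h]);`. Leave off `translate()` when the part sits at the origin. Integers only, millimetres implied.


// slat z = rail_z + rail_h = 211 + 159 = 370
// slat gap = ⌊(1907 − 8·82) / 9⌋ = 139
translate([492, 335, 0]) cube([56, 56, 516]);
translate([492, 1519, 0]) cube([56, 56, 516]);
translate([2455, 335, 0]) cube([56, 56, 516]);
translate([2455, 1519, 0]) cube([56, 56, 516]);
translate([548, 335, 211]) cube([1907, 24, 159]);
translate([548, 1551, 211]) cube([1907, 24, 159]);
translate([492, 391, 211]) cube([24, 1128, 159]);
translate([2487, 391, 211]) cube([24, 1128, 159]);
translate([687, 335, 370]) cube([82, 1240, 23]);
translate([908, 335, 370]) cube([82, 1240, 23]);
translate([1129, 335, 370]) cube([82, 1240, 23]);
translate([1350, 335, 370]) cube([82, 1240, 23]);
translate([1571, 335, 370]) cube([82, 1240, 23]);
translate([1792, 335, 370]) cube([82, 1240, 23]);
translate([2013, 335, 370]) cube([82, 1240, 23]);
translate([2234, 335, 370]) cube([82, 1240, 23]);


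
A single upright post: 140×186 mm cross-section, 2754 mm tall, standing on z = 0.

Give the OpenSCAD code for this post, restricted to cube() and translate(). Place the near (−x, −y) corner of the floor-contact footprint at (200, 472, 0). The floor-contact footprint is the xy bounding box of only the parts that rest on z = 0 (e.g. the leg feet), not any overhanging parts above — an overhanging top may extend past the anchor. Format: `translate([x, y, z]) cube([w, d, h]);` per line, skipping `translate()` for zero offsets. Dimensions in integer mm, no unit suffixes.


translate([200, 472, 0]) cube([140, 186, 2754]);


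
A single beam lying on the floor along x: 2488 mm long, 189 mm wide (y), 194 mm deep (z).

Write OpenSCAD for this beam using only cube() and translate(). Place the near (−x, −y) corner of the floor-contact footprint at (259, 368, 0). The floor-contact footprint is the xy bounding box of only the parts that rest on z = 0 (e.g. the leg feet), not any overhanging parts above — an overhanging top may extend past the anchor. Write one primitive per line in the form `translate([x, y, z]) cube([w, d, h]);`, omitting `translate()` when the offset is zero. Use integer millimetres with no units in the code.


translate([259, 368, 0]) cube([2488, 189, 194]);


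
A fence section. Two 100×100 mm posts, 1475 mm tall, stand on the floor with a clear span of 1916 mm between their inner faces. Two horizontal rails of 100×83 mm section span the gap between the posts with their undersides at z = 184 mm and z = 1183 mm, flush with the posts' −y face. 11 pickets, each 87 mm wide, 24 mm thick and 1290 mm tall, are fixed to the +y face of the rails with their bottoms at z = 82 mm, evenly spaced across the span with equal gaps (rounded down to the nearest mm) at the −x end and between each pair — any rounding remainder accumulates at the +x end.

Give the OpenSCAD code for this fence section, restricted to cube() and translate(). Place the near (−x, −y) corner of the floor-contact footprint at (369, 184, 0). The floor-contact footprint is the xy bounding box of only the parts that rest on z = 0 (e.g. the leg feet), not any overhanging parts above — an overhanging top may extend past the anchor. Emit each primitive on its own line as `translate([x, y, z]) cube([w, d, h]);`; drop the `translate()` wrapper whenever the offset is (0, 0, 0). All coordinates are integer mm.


translate([369, 184, 0]) cube([100, 100, 1475]);
translate([2385, 184, 0]) cube([100, 100, 1475]);
translate([469, 184, 184]) cube([1916, 100, 83]);
translate([469, 184, 1183]) cube([1916, 100, 83]);
translate([548, 284, 82]) cube([87, 24, 1290]);
translate([714, 284, 82]) cube([87, 24, 1290]);
translate([880, 284, 82]) cube([87, 24, 1290]);
translate([1046, 284, 82]) cube([87, 24, 1290]);
translate([1212, 284, 82]) cube([87, 24, 1290]);
translate([1378, 284, 82]) cube([87, 24, 1290]);
translate([1544, 284, 82]) cube([87, 24, 1290]);
translate([1710, 284, 82]) cube([87, 24, 1290]);
translate([1876, 284, 82]) cube([87, 24, 1290]);
translate([2042, 284, 82]) cube([87, 24, 1290]);
translate([2208, 284, 82]) cube([87, 24, 1290]);


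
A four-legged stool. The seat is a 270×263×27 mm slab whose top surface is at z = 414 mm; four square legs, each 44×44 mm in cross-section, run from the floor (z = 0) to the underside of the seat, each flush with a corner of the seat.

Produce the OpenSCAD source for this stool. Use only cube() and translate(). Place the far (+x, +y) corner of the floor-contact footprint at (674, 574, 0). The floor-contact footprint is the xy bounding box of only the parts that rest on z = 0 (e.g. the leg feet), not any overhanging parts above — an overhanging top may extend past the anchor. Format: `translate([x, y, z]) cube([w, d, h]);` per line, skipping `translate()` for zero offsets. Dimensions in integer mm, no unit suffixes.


translate([404, 311, 387]) cube([270, 263, 27]);
translate([404, 311, 0]) cube([44, 44, 387]);
translate([630, 311, 0]) cube([44, 44, 387]);
translate([404, 530, 0]) cube([44, 44, 387]);
translate([630, 530, 0]) cube([44, 44, 387]);


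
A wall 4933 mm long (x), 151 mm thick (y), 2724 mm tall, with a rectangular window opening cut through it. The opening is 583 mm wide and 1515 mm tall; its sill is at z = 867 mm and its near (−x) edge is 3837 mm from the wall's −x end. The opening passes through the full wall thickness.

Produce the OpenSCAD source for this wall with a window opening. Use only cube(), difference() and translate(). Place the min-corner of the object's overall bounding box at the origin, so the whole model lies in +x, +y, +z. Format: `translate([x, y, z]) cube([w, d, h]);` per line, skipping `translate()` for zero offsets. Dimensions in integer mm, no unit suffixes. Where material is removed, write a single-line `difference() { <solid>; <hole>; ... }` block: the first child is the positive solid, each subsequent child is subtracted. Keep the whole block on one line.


difference() { cube([4933, 151, 2724]); translate([3837, 0, 867]) cube([583, 151, 1515]); }


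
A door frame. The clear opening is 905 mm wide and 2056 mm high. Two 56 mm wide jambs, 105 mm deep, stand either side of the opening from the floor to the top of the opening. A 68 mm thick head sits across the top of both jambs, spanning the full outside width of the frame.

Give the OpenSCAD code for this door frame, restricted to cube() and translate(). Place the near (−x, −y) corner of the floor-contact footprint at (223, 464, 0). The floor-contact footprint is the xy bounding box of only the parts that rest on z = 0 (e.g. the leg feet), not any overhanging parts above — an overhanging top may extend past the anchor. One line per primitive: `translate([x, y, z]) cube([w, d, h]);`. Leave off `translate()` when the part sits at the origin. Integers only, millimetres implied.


translate([223, 464, 0]) cube([56, 105, 2056]);
translate([1184, 464, 0]) cube([56, 105, 2056]);
translate([223, 464, 2056]) cube([1017, 105, 68]);


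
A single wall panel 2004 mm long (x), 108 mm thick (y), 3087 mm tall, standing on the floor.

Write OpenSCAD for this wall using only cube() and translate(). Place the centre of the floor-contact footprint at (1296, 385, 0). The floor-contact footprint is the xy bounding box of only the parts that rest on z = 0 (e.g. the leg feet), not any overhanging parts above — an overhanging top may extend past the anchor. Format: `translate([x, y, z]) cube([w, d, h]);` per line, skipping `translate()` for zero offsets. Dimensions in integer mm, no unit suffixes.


translate([294, 331, 0]) cube([2004, 108, 3087]);


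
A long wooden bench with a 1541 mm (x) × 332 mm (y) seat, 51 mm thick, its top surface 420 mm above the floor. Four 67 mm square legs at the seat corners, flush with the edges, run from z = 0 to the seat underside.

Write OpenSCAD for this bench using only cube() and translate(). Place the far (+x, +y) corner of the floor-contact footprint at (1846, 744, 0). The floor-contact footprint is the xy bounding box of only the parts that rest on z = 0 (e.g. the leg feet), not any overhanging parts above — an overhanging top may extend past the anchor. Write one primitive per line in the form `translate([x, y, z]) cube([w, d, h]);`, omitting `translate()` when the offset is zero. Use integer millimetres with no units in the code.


// leg_h = 420 − 51 = 369
translate([305, 412, 369]) cube([1541, 332, 51]);
translate([305, 412, 0]) cube([67, 67, 369]);
translate([305, 677, 0]) cube([67, 67, 369]);
translate([1779, 412, 0]) cube([67, 67, 369]);
translate([1779, 677, 0]) cube([67, 67, 369]);


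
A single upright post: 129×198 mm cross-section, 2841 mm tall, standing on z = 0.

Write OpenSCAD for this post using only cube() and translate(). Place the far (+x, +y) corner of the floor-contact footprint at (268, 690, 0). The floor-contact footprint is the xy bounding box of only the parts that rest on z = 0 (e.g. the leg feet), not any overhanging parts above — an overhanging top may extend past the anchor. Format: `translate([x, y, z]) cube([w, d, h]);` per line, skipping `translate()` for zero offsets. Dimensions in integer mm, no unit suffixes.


translate([139, 492, 0]) cube([129, 198, 2841]);


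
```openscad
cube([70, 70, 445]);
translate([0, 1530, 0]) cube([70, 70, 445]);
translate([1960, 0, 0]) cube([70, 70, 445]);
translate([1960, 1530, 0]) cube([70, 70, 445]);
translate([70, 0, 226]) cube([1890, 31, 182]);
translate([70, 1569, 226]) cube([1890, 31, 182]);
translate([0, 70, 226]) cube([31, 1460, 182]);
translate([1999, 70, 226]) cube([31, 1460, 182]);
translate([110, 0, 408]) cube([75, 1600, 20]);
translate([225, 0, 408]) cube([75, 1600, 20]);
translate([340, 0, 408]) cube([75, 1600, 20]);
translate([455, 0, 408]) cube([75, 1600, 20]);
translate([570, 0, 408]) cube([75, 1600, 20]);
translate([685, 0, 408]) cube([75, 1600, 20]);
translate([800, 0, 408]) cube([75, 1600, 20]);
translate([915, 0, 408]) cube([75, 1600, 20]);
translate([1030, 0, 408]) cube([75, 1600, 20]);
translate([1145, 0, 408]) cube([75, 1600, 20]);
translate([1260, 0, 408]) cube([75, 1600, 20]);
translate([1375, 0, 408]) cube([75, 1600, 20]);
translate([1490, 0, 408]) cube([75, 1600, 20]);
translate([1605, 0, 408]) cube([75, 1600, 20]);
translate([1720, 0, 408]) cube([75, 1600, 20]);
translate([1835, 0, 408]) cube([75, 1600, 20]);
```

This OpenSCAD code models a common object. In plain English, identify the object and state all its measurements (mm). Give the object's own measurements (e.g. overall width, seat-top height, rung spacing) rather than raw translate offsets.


A bed frame 2030 mm long (x) by 1600 mm wide (y). Four 70×70 mm corner posts, 445 mm tall, at the corners of the footprint. Four rails of 31 mm thickness and 182 mm height run between adjacent posts with their undersides at z = 226 mm, their outer faces flush with the outside of the frame (the two x-running rails run between the posts' inner faces; the two y-running rails run between the posts' inner faces). 16 slats, each 75 mm wide (x) and 20 mm thick, lie across the top of the two x-running rails, running the full 1600 mm width of the frame in y; along x they sit between the end posts with a 40 mm gap after the −x posts and between neighbouring slats, leaving 50 mm before the +x posts.


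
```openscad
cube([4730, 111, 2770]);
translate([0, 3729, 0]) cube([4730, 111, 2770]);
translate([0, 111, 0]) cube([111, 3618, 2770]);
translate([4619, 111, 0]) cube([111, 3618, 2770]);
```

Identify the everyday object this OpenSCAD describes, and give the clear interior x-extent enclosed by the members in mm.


A house (or room) frame. The interior width is 4508 mm.

Four 2770 mm walls enclosing a rectangle with no floor or roof — a room or house frame. Outside width is 4730 mm and wall thickness is 111 mm, so the interior width is 4730 − 2 × 111 = 4508 mm.
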